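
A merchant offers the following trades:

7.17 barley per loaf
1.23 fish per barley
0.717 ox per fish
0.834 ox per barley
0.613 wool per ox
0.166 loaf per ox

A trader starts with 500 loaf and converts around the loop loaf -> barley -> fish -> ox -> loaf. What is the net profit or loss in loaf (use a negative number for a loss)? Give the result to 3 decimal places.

24.833

500 loaf × 7.17 = 3585 barley
3585 barley × 1.23 = 4409.55 fish
4409.55 fish × 0.717 = 3161.64735 ox
3161.64735 ox × 0.166 = 524.8334601 loaf
Net change: 524.8334601 − 500 = 24.8334601 loaf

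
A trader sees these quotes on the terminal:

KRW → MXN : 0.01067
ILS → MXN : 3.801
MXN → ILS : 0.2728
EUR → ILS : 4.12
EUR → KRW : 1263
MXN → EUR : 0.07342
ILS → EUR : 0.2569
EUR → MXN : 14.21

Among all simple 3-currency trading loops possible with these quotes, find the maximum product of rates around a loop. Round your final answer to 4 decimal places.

1.1498

EUR→ILS→MXN→EUR: 4.12 × 3.801 × 0.07342 = 1.14977
EUR→MXN→ILS→EUR: 14.21 × 0.2728 × 0.2569 = 0.99587
EUR→KRW→MXN→EUR: 1263 × 0.01067 × 0.07342 = 0.98942
Maximum is EUR→ILS→MXN→EUR at 1.1498; arbitrage exists.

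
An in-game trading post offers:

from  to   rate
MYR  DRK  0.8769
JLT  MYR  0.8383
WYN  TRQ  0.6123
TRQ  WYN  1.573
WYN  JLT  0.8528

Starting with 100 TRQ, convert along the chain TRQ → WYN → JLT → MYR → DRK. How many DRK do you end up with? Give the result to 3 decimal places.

98.611

100 TRQ × 1.573 = 157.3 WYN
157.3 WYN × 0.8528 = 134.14544 JLT
134.14544 JLT × 0.8383 = 112.454122352 MYR
112.454122352 MYR × 0.8769 = 98.6110198904688 DRK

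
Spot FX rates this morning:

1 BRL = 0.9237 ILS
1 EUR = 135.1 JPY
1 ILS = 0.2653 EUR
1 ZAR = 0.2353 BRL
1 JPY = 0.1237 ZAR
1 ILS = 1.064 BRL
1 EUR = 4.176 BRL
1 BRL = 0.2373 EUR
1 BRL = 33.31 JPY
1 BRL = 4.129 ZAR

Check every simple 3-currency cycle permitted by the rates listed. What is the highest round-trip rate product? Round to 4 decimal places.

ILS→EUR→BRL→ILS: 0.2653 × 4.176 × 0.9237 = 1.02336
BRL→JPY→ZAR→BRL: 33.31 × 0.1237 × 0.2353 = 0.96954
Maximum is ILS→EUR→BRL→ILS at 1.0234; arbitrage exists.

1.0234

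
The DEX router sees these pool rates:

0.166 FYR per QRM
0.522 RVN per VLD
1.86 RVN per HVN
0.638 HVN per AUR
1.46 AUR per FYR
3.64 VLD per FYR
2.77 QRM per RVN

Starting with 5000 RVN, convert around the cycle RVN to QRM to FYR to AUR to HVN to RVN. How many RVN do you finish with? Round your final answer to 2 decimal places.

5000 RVN × 2.77 = 13850 QRM
13850 QRM × 0.166 = 2299.1 FYR
2299.1 FYR × 1.46 = 3356.686 AUR
3356.686 AUR × 0.638 = 2141.565668 HVN
2141.565668 HVN × 1.86 = 3983.31214248 RVN

3983.31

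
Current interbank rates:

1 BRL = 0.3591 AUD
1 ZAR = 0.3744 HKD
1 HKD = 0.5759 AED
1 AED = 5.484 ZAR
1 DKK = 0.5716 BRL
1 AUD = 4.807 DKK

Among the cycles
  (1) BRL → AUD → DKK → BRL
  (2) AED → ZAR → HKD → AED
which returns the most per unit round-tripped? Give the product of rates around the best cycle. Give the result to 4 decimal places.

(1) 0.3591 × 4.807 × 0.5716 = 0.98669
(2) 5.484 × 0.3744 × 0.5759 = 1.18244
Highest is cycle (2) at 1.1824 (>1, arbitrage).

1.1824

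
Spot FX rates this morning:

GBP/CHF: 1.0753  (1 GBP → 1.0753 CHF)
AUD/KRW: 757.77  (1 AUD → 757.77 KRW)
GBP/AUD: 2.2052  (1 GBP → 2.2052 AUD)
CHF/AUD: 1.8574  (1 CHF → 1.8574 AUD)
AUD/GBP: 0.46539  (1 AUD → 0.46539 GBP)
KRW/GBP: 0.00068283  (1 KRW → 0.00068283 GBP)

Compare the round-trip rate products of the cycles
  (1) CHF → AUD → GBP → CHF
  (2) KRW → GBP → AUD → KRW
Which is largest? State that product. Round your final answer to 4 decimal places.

1.1410

(1) 1.8574 × 0.46539 × 1.0753 = 0.92951
(2) 0.00068283 × 2.2052 × 757.77 = 1.14103
Highest is cycle (2) at 1.1410 (>1, arbitrage).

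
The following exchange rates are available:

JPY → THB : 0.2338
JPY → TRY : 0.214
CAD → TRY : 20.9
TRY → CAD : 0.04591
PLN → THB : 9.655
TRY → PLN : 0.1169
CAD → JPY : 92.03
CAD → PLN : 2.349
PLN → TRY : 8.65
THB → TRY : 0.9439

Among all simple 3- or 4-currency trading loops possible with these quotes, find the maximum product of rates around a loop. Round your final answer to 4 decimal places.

PLN→THB→TRY→PLN: 9.655 × 0.9439 × 0.1169 = 1.06535
PLN→THB→TRY→CAD→PLN: 9.655 × 0.9439 × 0.04591 × 2.349 = 0.98281
PLN→TRY→CAD→PLN: 8.65 × 0.04591 × 2.349 = 0.93284
CAD→JPY→THB→TRY→CAD: 92.03 × 0.2338 × 0.9439 × 0.04591 = 0.93241
CAD→JPY→TRY→CAD: 92.03 × 0.214 × 0.04591 = 0.90417
Maximum is PLN→THB→TRY→PLN at 1.0654; arbitrage exists.

1.0654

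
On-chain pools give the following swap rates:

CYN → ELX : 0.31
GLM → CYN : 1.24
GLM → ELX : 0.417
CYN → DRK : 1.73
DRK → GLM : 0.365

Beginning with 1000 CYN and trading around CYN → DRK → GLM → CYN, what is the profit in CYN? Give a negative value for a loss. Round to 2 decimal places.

-217.00

1000 CYN × 1.73 = 1730 DRK
1730 DRK × 0.365 = 631.45 GLM
631.45 GLM × 1.24 = 782.998 CYN
Net change: 782.998 − 1000 = -217.002 CYN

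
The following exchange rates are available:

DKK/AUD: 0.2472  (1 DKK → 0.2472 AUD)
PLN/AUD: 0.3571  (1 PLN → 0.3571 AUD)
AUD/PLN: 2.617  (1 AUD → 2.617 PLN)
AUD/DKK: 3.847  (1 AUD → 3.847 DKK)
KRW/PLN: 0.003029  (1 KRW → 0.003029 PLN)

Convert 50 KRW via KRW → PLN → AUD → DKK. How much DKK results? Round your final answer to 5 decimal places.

0.20806

50 KRW × 0.003029 = 0.15145 PLN
0.15145 PLN × 0.3571 = 0.054082795 AUD
0.054082795 AUD × 3.847 = 0.208056512365 DKK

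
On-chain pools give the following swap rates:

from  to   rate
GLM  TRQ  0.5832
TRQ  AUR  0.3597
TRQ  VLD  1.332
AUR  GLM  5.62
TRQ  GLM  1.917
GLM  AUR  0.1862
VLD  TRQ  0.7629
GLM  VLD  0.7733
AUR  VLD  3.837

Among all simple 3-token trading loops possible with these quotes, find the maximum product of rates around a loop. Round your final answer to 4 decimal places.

1.1789

TRQ→AUR→GLM→TRQ: 0.3597 × 5.62 × 0.5832 = 1.17895
TRQ→GLM→VLD→TRQ: 1.917 × 0.7733 × 0.7629 = 1.13094
TRQ→AUR→VLD→TRQ: 0.3597 × 3.837 × 0.7629 = 1.05293
Maximum is TRQ→AUR→GLM→TRQ at 1.1789; arbitrage exists.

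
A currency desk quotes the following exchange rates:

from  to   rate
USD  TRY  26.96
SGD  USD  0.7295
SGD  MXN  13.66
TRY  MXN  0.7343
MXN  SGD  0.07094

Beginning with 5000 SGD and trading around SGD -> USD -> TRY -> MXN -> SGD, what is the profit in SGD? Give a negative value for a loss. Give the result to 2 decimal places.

122.48

5000 SGD × 0.7295 = 3647.5 USD
3647.5 USD × 26.96 = 98336.6 TRY
98336.6 TRY × 0.7343 = 72208.56538 MXN
72208.56538 MXN × 0.07094 = 5122.4756280572 SGD
Net change: 5122.4756280572 − 5000 = 122.4756280572 SGD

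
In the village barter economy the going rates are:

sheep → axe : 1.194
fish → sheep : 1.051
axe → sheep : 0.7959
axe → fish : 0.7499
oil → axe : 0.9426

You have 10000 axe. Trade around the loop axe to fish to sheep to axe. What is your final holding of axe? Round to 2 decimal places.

9410.45

10000 axe × 0.7499 = 7499 fish
7499 fish × 1.051 = 7881.449 sheep
7881.449 sheep × 1.194 = 9410.450106 axe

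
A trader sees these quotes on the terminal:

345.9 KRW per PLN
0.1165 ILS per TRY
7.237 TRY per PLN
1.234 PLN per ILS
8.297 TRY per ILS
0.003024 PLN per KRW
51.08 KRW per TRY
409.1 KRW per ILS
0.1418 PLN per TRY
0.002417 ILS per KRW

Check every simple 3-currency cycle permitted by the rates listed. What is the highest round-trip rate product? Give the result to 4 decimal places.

PLN→TRY→KRW→PLN: 7.237 × 51.08 × 0.003024 = 1.11787
PLN→TRY→ILS→PLN: 7.237 × 0.1165 × 1.234 = 1.04040
PLN→KRW→ILS→PLN: 345.9 × 0.002417 × 1.234 = 1.03167
ILS→TRY→KRW→ILS: 8.297 × 51.08 × 0.002417 = 1.02435
Maximum is PLN→TRY→KRW→PLN at 1.1179; arbitrage exists.

1.1179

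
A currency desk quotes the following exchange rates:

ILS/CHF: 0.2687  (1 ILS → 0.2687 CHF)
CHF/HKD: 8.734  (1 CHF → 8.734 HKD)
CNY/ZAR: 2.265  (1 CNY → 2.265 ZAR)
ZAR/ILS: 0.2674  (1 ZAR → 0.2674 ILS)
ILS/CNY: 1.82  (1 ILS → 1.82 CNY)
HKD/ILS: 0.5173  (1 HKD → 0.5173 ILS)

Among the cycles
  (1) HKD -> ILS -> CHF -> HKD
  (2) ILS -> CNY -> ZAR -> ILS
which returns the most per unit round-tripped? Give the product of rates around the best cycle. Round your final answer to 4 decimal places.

1.2140

(1) 0.5173 × 0.2687 × 8.734 = 1.21401
(2) 1.82 × 2.265 × 0.2674 = 1.10230
Highest is cycle (1) at 1.2140 (>1, arbitrage).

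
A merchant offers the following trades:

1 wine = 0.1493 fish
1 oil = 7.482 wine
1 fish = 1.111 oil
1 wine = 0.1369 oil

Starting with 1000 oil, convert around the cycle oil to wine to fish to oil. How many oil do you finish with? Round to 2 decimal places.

1241.06

1000 oil × 7.482 = 7482 wine
7482 wine × 0.1493 = 1117.0626 fish
1117.0626 fish × 1.111 = 1241.0565486 oil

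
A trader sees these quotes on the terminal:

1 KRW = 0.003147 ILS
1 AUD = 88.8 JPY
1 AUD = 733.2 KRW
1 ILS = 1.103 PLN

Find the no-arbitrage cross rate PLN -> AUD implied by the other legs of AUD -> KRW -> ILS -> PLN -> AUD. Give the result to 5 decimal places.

0.39292

Known legs of the cycle: 733.2 × 0.003147 × 1.103 = 2.5450405812
For no arbitrage the full-cycle product must be 1, so the missing rate is 1 / 2.5450405812 ≈ 0.3929210.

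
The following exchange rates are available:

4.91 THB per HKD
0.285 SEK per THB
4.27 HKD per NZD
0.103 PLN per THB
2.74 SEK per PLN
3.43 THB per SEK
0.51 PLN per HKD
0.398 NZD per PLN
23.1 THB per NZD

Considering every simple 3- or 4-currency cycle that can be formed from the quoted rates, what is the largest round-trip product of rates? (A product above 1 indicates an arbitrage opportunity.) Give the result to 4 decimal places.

0.9680

SEK→THB→PLN→SEK: 3.43 × 0.103 × 2.74 = 0.96801
PLN→NZD→THB→PLN: 0.398 × 23.1 × 0.103 = 0.94696
PLN→NZD→HKD→PLN: 0.398 × 4.27 × 0.51 = 0.86672
PLN→NZD→HKD→THB→PLN: 0.398 × 4.27 × 4.91 × 0.103 = 0.85947
Maximum is SEK→THB→PLN→SEK at 0.9680; no arbitrage — every cycle loses value.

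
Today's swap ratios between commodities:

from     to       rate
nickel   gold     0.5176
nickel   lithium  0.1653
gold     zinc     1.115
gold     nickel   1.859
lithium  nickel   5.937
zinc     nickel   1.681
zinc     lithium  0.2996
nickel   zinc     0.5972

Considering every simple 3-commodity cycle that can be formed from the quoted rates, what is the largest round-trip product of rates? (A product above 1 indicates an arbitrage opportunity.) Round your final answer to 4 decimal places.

1.0623

lithium→nickel→zinc→lithium: 5.937 × 0.5972 × 0.2996 = 1.06225
zinc→nickel→gold→zinc: 1.681 × 0.5176 × 1.115 = 0.97015
Maximum is lithium→nickel→zinc→lithium at 1.0623; arbitrage exists.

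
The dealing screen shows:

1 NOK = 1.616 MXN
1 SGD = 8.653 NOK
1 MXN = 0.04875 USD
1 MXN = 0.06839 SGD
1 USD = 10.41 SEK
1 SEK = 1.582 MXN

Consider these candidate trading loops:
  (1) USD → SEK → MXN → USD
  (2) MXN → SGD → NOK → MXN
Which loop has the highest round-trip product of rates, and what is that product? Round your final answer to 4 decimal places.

(1) 10.41 × 1.582 × 0.04875 = 0.80285
(2) 0.06839 × 8.653 × 1.616 = 0.95631
Highest is cycle (2) at 0.9563 (≤1, no arbitrage).

0.9563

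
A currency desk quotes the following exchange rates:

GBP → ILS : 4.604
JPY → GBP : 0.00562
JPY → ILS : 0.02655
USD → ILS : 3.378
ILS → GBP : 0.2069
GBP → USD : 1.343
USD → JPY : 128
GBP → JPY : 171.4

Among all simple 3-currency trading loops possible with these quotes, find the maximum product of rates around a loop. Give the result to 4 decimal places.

0.9661

USD→JPY→GBP→USD: 128 × 0.00562 × 1.343 = 0.96610
ILS→GBP→JPY→ILS: 0.2069 × 171.4 × 0.02655 = 0.94153
ILS→GBP→USD→ILS: 0.2069 × 1.343 × 3.378 = 0.93863
Maximum is USD→JPY→GBP→USD at 0.9661; no arbitrage — every cycle loses value.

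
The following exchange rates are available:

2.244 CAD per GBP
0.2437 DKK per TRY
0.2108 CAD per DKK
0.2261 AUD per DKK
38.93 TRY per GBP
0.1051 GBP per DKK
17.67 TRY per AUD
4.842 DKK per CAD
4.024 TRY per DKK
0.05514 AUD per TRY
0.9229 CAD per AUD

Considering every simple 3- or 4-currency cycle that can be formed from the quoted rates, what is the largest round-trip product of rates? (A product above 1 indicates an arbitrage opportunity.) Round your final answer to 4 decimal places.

1.1420

GBP→CAD→DKK→GBP: 2.244 × 4.842 × 0.1051 = 1.14196
AUD→CAD→DKK→AUD: 0.9229 × 4.842 × 0.2261 = 1.01037
TRY→DKK→GBP→TRY: 0.2437 × 0.1051 × 38.93 = 0.99711
TRY→AUD→CAD→DKK→TRY: 0.05514 × 0.9229 × 4.842 × 4.024 = 0.99153
TRY→DKK→AUD→TRY: 0.2437 × 0.2261 × 17.67 = 0.97363
Maximum is GBP→CAD→DKK→GBP at 1.1420; arbitrage exists.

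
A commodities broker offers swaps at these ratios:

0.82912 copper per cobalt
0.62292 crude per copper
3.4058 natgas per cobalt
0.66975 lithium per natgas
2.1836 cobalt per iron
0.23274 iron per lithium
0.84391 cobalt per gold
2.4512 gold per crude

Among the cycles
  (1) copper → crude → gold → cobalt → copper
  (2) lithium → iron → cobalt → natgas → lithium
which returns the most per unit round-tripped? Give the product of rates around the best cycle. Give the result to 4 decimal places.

1.1592

(1) 0.62292 × 2.4512 × 0.84391 × 0.82912 = 1.06838
(2) 0.23274 × 2.1836 × 3.4058 × 0.66975 = 1.15925
Highest is cycle (2) at 1.1592 (>1, arbitrage).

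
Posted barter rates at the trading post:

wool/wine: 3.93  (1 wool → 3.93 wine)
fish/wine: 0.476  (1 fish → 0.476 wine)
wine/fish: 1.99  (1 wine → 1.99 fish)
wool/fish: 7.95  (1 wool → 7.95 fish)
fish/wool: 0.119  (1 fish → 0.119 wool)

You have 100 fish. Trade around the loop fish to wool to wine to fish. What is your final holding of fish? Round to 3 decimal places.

100 fish × 0.119 = 11.9 wool
11.9 wool × 3.93 = 46.767 wine
46.767 wine × 1.99 = 93.06633 fish

93.066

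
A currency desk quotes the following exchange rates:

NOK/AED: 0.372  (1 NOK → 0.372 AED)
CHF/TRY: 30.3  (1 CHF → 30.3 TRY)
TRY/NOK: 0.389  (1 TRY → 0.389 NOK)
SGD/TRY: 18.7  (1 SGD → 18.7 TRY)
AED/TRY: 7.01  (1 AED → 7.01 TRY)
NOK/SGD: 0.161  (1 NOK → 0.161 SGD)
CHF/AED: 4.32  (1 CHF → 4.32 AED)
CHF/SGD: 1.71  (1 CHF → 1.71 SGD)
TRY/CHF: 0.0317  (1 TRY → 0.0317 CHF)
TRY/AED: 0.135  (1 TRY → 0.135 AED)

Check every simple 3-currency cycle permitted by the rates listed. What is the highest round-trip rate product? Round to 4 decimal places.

1.1712

TRY→NOK→SGD→TRY: 0.389 × 0.161 × 18.7 = 1.17116
TRY→NOK→AED→TRY: 0.389 × 0.372 × 7.01 = 1.01440
TRY→CHF→SGD→TRY: 0.0317 × 1.71 × 18.7 = 1.01367
TRY→CHF→AED→TRY: 0.0317 × 4.32 × 7.01 = 0.95998
Maximum is TRY→NOK→SGD→TRY at 1.1712; arbitrage exists.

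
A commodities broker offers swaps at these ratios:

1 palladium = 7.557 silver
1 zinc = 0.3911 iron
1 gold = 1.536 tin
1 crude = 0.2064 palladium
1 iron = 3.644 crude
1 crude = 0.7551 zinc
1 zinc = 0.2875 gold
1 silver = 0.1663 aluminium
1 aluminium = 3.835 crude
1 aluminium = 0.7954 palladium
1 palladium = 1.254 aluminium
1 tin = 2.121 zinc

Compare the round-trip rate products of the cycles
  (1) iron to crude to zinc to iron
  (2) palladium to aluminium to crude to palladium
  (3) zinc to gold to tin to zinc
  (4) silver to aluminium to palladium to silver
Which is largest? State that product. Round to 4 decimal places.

1.0761

(1) 3.644 × 0.7551 × 0.3911 = 1.07614
(2) 1.254 × 3.835 × 0.2064 = 0.99260
(3) 0.2875 × 1.536 × 2.121 = 0.93663
(4) 0.1663 × 0.7954 × 7.557 = 0.99960
Highest is cycle (1) at 1.0761 (>1, arbitrage).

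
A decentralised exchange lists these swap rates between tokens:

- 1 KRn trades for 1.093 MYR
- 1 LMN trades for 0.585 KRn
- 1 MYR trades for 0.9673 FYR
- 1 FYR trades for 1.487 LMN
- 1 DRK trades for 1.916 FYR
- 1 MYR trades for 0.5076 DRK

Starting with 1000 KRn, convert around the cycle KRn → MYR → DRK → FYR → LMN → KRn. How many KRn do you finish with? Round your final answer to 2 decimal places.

1000 KRn × 1.093 = 1093 MYR
1093 MYR × 0.5076 = 554.8068 DRK
554.8068 DRK × 1.916 = 1063.0098288 FYR
1063.0098288 FYR × 1.487 = 1580.6956154256 LMN
1580.6956154256 LMN × 0.585 = 924.706935023976 KRn

924.71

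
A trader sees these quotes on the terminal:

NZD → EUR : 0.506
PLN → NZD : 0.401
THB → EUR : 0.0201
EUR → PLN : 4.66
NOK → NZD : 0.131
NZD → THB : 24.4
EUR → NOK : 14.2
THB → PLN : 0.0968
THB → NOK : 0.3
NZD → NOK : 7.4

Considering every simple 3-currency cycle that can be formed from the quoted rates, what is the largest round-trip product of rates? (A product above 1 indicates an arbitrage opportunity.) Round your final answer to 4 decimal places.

0.9589

NZD→THB→NOK→NZD: 24.4 × 0.3 × 0.131 = 0.95892
PLN→NZD→THB→PLN: 0.401 × 24.4 × 0.0968 = 0.94713
PLN→NZD→EUR→PLN: 0.401 × 0.506 × 4.66 = 0.94554
NZD→EUR→NOK→NZD: 0.506 × 14.2 × 0.131 = 0.94126
Maximum is NZD→THB→NOK→NZD at 0.9589; no arbitrage — every cycle loses value.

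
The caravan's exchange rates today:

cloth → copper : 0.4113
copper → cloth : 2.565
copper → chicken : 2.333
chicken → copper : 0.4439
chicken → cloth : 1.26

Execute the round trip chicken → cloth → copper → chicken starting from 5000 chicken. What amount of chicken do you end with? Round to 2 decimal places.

5000 chicken × 1.26 = 6300 cloth
6300 cloth × 0.4113 = 2591.19 copper
2591.19 copper × 2.333 = 6045.24627 chicken

6045.25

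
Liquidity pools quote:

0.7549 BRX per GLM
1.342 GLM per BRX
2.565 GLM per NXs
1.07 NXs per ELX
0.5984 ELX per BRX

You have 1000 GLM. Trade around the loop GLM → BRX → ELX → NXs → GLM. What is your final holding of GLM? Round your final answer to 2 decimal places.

1000 GLM × 0.7549 = 754.9 BRX
754.9 BRX × 0.5984 = 451.73216 ELX
451.73216 ELX × 1.07 = 483.3534112 NXs
483.3534112 NXs × 2.565 = 1239.801499728 GLM

1239.80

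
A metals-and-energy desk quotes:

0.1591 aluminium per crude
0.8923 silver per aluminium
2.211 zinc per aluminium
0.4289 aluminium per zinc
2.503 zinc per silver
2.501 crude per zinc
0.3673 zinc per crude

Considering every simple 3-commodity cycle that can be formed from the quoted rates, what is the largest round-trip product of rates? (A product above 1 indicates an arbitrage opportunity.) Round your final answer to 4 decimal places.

0.9579

zinc→aluminium→silver→zinc: 0.4289 × 0.8923 × 2.503 = 0.95792
crude→aluminium→zinc→crude: 0.1591 × 2.211 × 2.501 = 0.87978
Maximum is zinc→aluminium→silver→zinc at 0.9579; no arbitrage — every cycle loses value.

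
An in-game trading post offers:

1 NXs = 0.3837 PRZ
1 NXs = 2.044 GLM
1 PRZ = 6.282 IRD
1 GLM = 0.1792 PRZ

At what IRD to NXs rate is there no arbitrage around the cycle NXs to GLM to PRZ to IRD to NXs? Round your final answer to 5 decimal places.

Known legs of the cycle: 2.044 × 0.1792 × 6.282 = 2.3010011136
For no arbitrage the full-cycle product must be 1, so the missing rate is 1 / 2.3010011136 ≈ 0.4345934.

0.43459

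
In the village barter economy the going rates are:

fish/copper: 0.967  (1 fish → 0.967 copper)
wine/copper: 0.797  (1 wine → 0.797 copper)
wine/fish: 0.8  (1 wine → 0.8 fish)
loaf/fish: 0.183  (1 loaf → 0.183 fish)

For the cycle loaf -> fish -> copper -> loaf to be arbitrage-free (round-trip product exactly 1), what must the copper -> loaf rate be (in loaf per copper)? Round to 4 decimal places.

Known legs of the cycle: 0.183 × 0.967 = 0.176961
For no arbitrage the full-cycle product must be 1, so the missing rate is 1 / 0.176961 ≈ 5.650963.

5.6510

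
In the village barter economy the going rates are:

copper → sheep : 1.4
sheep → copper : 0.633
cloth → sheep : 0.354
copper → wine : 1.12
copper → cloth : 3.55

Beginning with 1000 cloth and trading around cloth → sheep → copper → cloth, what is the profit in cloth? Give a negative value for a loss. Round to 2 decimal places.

1000 cloth × 0.354 = 354 sheep
354 sheep × 0.633 = 224.082 copper
224.082 copper × 3.55 = 795.4911 cloth
Net change: 795.4911 − 1000 = -204.5089 cloth

-204.51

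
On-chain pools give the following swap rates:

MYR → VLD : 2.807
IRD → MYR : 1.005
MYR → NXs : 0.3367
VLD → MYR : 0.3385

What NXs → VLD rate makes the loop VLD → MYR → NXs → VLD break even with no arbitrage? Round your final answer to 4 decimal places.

8.7740

Known legs of the cycle: 0.3385 × 0.3367 = 0.11397295
For no arbitrage the full-cycle product must be 1, so the missing rate is 1 / 0.11397295 ≈ 8.774012.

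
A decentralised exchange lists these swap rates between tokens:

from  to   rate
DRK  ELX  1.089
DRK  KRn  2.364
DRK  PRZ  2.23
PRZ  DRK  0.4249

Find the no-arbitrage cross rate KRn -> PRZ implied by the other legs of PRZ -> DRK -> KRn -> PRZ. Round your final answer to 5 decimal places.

Known legs of the cycle: 0.4249 × 2.364 = 1.0044636
For no arbitrage the full-cycle product must be 1, so the missing rate is 1 / 1.0044636 ≈ 0.9955562.

0.99556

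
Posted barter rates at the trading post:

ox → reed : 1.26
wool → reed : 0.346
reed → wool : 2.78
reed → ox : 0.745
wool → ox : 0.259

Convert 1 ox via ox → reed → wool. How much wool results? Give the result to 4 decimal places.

3.5028

1 ox × 1.26 = 1.26 reed
1.26 reed × 2.78 = 3.5028 wool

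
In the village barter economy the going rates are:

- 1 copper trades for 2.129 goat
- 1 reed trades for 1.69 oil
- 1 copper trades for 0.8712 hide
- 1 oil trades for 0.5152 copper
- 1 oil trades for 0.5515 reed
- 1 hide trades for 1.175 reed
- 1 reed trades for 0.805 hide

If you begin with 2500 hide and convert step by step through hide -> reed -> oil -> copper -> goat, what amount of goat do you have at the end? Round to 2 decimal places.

5445.23

2500 hide × 1.175 = 2937.5 reed
2937.5 reed × 1.69 = 4964.375 oil
4964.375 oil × 0.5152 = 2557.646 copper
2557.646 copper × 2.129 = 5445.228334 goat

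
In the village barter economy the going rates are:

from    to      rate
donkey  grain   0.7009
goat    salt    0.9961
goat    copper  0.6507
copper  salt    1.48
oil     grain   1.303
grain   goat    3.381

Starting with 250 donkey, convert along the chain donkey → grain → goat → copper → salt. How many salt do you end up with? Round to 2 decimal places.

570.54

250 donkey × 0.7009 = 175.225 grain
175.225 grain × 3.381 = 592.435725 goat
592.435725 goat × 0.6507 = 385.4979262575 copper
385.4979262575 copper × 1.48 = 570.5369308611 salt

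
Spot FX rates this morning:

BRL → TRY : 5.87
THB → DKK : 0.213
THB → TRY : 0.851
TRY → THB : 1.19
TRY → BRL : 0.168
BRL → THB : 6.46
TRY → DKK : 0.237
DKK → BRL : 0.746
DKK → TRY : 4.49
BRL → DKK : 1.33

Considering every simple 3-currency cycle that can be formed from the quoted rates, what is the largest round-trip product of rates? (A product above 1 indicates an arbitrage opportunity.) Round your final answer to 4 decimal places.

DKK→TRY→THB→DKK: 4.49 × 1.19 × 0.213 = 1.13808
DKK→BRL→TRY→DKK: 0.746 × 5.87 × 0.237 = 1.03783
DKK→BRL→THB→DKK: 0.746 × 6.46 × 0.213 = 1.02648
DKK→TRY→BRL→DKK: 4.49 × 0.168 × 1.33 = 1.00325
BRL→THB→TRY→BRL: 6.46 × 0.851 × 0.168 = 0.92357
Maximum is DKK→TRY→THB→DKK at 1.1381; arbitrage exists.

1.1381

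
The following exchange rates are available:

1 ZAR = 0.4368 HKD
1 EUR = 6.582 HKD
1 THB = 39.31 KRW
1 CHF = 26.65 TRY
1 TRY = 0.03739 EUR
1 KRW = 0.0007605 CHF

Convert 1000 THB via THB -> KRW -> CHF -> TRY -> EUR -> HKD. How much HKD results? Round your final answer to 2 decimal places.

1000 THB × 39.31 = 39310 KRW
39310 KRW × 0.0007605 = 29.895255 CHF
29.895255 CHF × 26.65 = 796.70854575 TRY
796.70854575 TRY × 0.03739 = 29.7889325255925 EUR
29.7889325255925 EUR × 6.582 = 196.070753883449835 HKD

196.07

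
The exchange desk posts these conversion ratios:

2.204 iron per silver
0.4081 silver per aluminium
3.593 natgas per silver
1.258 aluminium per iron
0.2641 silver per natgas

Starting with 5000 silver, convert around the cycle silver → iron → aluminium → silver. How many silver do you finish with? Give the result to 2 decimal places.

5657.56

5000 silver × 2.204 = 11020 iron
11020 iron × 1.258 = 13863.16 aluminium
13863.16 aluminium × 0.4081 = 5657.555596 silver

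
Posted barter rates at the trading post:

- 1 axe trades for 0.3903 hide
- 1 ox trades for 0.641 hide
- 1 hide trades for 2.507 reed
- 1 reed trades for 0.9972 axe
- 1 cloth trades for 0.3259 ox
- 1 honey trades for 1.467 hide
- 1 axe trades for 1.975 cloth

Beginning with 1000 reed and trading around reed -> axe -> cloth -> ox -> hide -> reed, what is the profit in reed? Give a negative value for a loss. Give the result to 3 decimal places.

1000 reed × 0.9972 = 997.2 axe
997.2 axe × 1.975 = 1969.47 cloth
1969.47 cloth × 0.3259 = 641.850273 ox
641.850273 ox × 0.641 = 411.426024993 hide
411.426024993 hide × 2.507 = 1031.445044657451 reed
Net change: 1031.445044657451 − 1000 = 31.445044657451 reed

31.445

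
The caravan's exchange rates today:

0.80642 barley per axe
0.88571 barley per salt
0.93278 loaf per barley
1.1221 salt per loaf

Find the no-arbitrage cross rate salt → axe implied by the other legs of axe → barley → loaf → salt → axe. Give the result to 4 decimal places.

Known legs of the cycle: 0.80642 × 0.93278 × 1.1221 = 0.84405758745196
For no arbitrage the full-cycle product must be 1, so the missing rate is 1 / 0.84405758745196 ≈ 1.184753.

1.1848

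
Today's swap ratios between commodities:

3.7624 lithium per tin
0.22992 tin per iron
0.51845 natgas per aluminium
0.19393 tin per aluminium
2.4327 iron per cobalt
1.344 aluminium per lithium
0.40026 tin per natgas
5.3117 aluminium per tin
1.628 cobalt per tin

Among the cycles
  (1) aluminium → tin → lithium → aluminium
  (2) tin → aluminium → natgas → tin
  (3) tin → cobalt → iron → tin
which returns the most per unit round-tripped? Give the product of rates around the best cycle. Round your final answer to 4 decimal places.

1.1023

(1) 0.19393 × 3.7624 × 1.344 = 0.98064
(2) 5.3117 × 0.51845 × 0.40026 = 1.10226
(3) 1.628 × 2.4327 × 0.22992 = 0.91058
Highest is cycle (2) at 1.1023 (>1, arbitrage).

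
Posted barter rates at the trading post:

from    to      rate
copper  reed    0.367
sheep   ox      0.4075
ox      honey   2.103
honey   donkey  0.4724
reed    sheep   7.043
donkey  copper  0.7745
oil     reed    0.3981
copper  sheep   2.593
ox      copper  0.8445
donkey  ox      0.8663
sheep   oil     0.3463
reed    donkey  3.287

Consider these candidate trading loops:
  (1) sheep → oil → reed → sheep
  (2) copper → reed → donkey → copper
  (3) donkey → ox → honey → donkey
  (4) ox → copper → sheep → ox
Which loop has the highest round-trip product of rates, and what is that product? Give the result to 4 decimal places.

(1) 0.3463 × 0.3981 × 7.043 = 0.97096
(2) 0.367 × 3.287 × 0.7745 = 0.93430
(3) 0.8663 × 2.103 × 0.4724 = 0.86063
(4) 0.8445 × 2.593 × 0.4075 = 0.89234
Highest is cycle (1) at 0.9710 (≤1, no arbitrage).

0.9710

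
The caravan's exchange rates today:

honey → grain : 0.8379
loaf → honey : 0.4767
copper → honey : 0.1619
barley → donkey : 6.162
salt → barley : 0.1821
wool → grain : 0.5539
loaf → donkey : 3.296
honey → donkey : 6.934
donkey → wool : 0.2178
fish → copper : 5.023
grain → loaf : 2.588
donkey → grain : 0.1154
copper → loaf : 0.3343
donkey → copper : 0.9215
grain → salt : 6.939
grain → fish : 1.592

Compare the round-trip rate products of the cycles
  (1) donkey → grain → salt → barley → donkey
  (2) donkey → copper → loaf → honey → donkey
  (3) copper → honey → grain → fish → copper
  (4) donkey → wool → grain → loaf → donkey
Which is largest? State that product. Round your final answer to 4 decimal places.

(1) 0.1154 × 6.939 × 0.1821 × 6.162 = 0.89853
(2) 0.9215 × 0.3343 × 0.4767 × 6.934 = 1.01826
(3) 0.1619 × 0.8379 × 1.592 × 5.023 = 1.08479
(4) 0.2178 × 0.5539 × 2.588 × 3.296 = 1.02906
Highest is cycle (3) at 1.0848 (>1, arbitrage).

1.0848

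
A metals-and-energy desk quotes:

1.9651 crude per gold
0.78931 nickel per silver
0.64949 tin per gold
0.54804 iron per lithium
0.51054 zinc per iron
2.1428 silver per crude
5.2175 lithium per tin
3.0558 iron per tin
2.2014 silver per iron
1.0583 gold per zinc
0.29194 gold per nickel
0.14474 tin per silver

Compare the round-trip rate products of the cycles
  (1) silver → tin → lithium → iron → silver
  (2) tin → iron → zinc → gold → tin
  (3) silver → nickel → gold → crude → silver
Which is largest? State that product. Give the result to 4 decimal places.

1.0723

(1) 0.14474 × 5.2175 × 0.54804 × 2.2014 = 0.91109
(2) 3.0558 × 0.51054 × 1.0583 × 0.64949 = 1.07235
(3) 0.78931 × 0.29194 × 1.9651 × 2.1428 = 0.97030
Highest is cycle (2) at 1.0723 (>1, arbitrage).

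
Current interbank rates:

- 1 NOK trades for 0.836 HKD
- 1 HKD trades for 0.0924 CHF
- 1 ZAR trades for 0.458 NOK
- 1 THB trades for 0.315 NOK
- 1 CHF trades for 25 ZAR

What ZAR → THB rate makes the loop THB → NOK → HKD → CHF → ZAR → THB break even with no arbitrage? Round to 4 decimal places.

Known legs of the cycle: 0.315 × 0.836 × 0.0924 × 25 = 0.6083154
For no arbitrage the full-cycle product must be 1, so the missing rate is 1 / 0.6083154 ≈ 1.643884.

1.6439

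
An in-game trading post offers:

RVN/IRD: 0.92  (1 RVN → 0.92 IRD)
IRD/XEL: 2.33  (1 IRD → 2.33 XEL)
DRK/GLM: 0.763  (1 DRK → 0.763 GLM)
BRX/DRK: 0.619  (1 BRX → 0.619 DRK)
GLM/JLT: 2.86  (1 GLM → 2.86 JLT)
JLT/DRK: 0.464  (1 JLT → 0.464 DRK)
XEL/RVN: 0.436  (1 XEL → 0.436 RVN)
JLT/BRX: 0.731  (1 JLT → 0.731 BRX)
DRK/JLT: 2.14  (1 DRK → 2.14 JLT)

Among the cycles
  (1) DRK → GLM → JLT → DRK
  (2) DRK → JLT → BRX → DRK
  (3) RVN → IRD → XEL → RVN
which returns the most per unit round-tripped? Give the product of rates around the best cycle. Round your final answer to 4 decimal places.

(1) 0.763 × 2.86 × 0.464 = 1.01253
(2) 2.14 × 0.731 × 0.619 = 0.96833
(3) 0.92 × 2.33 × 0.436 = 0.93461
Highest is cycle (1) at 1.0125 (>1, arbitrage).

1.0125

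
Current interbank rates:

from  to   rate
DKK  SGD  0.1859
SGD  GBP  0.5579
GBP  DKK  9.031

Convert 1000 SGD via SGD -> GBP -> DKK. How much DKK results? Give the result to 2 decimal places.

5038.39

1000 SGD × 0.5579 = 557.9 GBP
557.9 GBP × 9.031 = 5038.3949 DKK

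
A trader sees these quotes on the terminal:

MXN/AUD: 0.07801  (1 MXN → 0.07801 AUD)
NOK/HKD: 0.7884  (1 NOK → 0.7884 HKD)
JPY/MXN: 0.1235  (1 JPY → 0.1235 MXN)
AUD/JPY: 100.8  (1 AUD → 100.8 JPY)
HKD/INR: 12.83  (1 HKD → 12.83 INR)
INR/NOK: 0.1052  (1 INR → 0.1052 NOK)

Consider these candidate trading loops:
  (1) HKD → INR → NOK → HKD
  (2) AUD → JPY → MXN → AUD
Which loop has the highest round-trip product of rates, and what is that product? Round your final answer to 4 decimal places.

1.0641

(1) 12.83 × 0.1052 × 0.7884 = 1.06412
(2) 100.8 × 0.1235 × 0.07801 = 0.97113
Highest is cycle (1) at 1.0641 (>1, arbitrage).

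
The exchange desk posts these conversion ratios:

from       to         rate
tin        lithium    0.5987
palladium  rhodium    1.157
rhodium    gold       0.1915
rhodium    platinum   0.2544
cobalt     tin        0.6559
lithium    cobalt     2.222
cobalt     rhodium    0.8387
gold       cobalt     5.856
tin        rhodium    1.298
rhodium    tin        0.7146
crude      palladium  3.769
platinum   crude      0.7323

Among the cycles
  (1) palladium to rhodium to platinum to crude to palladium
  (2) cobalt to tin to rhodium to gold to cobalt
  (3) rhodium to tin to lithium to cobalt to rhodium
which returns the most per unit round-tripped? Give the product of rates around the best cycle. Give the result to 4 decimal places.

(1) 1.157 × 0.2544 × 0.7323 × 3.769 = 0.81239
(2) 0.6559 × 1.298 × 0.1915 × 5.856 = 0.95473
(3) 0.7146 × 0.5987 × 2.222 × 0.8387 = 0.79730
Highest is cycle (2) at 0.9547 (≤1, no arbitrage).

0.9547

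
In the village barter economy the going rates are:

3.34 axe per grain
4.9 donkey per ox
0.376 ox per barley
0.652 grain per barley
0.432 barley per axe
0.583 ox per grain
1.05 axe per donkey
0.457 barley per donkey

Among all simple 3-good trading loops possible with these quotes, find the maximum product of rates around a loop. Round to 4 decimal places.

0.9408

axe→barley→grain→axe: 0.432 × 0.652 × 3.34 = 0.94076
ox→donkey→barley→ox: 4.9 × 0.457 × 0.376 = 0.84198
Maximum is axe→barley→grain→axe at 0.9408; no arbitrage — every cycle loses value.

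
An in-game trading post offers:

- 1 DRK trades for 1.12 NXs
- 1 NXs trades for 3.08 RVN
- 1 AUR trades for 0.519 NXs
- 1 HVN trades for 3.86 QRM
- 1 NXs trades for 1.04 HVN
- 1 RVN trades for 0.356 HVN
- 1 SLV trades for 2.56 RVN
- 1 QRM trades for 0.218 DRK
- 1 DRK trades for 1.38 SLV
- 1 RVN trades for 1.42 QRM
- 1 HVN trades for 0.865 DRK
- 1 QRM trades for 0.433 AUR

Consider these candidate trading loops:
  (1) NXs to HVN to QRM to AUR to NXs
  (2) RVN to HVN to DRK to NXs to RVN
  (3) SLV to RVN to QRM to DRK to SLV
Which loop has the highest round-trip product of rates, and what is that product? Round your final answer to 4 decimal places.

1.0936

(1) 1.04 × 3.86 × 0.433 × 0.519 = 0.90214
(2) 0.356 × 0.865 × 1.12 × 3.08 = 1.06227
(3) 2.56 × 1.42 × 0.218 × 1.38 = 1.09361
Highest is cycle (3) at 1.0936 (>1, arbitrage).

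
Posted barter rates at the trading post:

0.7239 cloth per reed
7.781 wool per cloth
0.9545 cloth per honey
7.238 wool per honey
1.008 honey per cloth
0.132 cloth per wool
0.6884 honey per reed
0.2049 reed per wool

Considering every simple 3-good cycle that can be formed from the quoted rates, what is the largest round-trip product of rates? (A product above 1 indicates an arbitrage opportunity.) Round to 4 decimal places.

1.1541

cloth→wool→reed→cloth: 7.781 × 0.2049 × 0.7239 = 1.15413
wool→reed→honey→wool: 0.2049 × 0.6884 × 7.238 = 1.02094
cloth→honey→wool→cloth: 1.008 × 7.238 × 0.132 = 0.96306
Maximum is cloth→wool→reed→cloth at 1.1541; arbitrage exists.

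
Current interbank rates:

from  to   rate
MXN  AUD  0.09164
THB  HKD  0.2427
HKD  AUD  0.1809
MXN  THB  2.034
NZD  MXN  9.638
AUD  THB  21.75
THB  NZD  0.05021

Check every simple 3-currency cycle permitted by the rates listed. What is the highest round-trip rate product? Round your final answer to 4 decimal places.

NZD→MXN→THB→NZD: 9.638 × 2.034 × 0.05021 = 0.98430
HKD→AUD→THB→HKD: 0.1809 × 21.75 × 0.2427 = 0.95492
Maximum is NZD→MXN→THB→NZD at 0.9843; no arbitrage — every cycle loses value.

0.9843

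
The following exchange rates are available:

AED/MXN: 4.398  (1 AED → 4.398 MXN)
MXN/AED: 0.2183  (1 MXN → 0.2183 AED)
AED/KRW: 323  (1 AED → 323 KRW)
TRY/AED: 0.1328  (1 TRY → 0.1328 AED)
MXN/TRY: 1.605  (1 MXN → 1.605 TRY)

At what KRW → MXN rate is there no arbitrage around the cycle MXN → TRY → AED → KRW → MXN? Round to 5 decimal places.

0.01453

Known legs of the cycle: 1.605 × 0.1328 × 323 = 68.845512
For no arbitrage the full-cycle product must be 1, so the missing rate is 1 / 68.845512 ≈ 0.0145253.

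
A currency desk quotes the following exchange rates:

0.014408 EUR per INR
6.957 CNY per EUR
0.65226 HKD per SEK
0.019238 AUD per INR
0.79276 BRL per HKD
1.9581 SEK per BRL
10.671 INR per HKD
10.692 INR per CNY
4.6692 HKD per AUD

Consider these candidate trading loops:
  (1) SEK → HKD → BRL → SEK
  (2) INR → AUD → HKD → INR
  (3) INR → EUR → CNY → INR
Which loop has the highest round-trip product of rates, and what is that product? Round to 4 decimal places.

1.0717

(1) 0.65226 × 0.79276 × 1.9581 = 1.01251
(2) 0.019238 × 4.6692 × 10.671 = 0.95853
(3) 0.014408 × 6.957 × 10.692 = 1.07173
Highest is cycle (3) at 1.0717 (>1, arbitrage).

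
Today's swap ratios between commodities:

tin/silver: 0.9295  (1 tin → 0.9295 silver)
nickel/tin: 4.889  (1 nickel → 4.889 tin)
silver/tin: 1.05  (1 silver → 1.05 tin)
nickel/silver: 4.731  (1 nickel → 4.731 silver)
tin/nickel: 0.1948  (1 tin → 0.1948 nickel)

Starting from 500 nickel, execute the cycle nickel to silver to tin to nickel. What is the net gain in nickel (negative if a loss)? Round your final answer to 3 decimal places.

-16.161

500 nickel × 4.731 = 2365.5 silver
2365.5 silver × 1.05 = 2483.775 tin
2483.775 tin × 0.1948 = 483.83937 nickel
Net change: 483.83937 − 500 = -16.16063 nickel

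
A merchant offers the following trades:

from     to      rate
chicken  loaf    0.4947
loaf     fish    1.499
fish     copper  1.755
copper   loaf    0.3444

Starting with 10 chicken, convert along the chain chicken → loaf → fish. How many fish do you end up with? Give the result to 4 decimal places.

10 chicken × 0.4947 = 4.947 loaf
4.947 loaf × 1.499 = 7.415553 fish

7.4156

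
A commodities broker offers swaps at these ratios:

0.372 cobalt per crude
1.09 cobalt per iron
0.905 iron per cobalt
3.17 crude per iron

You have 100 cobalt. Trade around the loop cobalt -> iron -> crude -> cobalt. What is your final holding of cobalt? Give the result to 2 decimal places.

106.72

100 cobalt × 0.905 = 90.5 iron
90.5 iron × 3.17 = 286.885 crude
286.885 crude × 0.372 = 106.72122 cobalt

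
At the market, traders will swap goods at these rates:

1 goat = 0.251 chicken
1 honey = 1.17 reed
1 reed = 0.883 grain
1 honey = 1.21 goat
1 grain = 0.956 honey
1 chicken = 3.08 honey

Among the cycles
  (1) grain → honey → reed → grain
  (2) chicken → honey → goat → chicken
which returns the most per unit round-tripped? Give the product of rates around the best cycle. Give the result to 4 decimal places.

(1) 0.956 × 1.17 × 0.883 = 0.98765
(2) 3.08 × 1.21 × 0.251 = 0.93543
Highest is cycle (1) at 0.9877 (≤1, no arbitrage).

0.9877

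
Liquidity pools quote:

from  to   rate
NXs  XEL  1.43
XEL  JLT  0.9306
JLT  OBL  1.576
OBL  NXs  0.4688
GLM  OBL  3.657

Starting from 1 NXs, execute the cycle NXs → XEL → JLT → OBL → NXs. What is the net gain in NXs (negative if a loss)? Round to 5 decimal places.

1 NXs × 1.43 = 1.43 XEL
1.43 XEL × 0.9306 = 1.330758 JLT
1.330758 JLT × 1.576 = 2.097274608 OBL
2.097274608 OBL × 0.4688 = 0.9832023362304 NXs
Net change: 0.9832023362304 − 1 = -0.0167976637696 NXs

-0.01680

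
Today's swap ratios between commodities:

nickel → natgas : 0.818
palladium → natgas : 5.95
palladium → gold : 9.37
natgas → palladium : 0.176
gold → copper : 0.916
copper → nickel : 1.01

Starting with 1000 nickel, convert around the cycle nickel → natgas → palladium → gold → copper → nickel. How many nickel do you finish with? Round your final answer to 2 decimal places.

1000 nickel × 0.818 = 818 natgas
818 natgas × 0.176 = 143.968 palladium
143.968 palladium × 9.37 = 1348.98016 gold
1348.98016 gold × 0.916 = 1235.66582656 copper
1235.66582656 copper × 1.01 = 1248.0224848256 nickel

1248.02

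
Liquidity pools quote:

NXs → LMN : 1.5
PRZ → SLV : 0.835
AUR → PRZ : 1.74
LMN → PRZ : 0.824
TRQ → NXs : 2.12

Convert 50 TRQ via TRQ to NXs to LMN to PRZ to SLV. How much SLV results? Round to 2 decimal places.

109.40

50 TRQ × 2.12 = 106 NXs
106 NXs × 1.5 = 159 LMN
159 LMN × 0.824 = 131.016 PRZ
131.016 PRZ × 0.835 = 109.39836 SLV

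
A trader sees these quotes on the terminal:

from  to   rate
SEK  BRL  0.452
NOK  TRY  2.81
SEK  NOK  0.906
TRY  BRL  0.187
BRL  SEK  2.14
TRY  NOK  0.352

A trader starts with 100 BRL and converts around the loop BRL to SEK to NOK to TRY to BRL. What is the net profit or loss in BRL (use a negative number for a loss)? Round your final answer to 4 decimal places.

1.8802

100 BRL × 2.14 = 214 SEK
214 SEK × 0.906 = 193.884 NOK
193.884 NOK × 2.81 = 544.81404 TRY
544.81404 TRY × 0.187 = 101.88022548 BRL
Net change: 101.88022548 − 100 = 1.88022548 BRL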